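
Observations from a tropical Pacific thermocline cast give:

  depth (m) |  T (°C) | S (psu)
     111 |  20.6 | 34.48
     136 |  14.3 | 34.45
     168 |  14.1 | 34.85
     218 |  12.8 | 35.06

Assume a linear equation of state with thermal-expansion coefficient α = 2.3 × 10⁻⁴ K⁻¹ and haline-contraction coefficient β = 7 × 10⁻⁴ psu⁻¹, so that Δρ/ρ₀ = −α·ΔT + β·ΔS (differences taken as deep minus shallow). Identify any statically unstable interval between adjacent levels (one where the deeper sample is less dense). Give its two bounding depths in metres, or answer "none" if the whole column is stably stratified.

Evaluate Δρ/ρ₀ = −αΔT + βΔS across each adjacent pair:
  111–136 m: −αΔT+βΔS = −(2.3 × 10⁻⁴)(-6.3)+(7 × 10⁻⁴)(-0.03) = 1.4 × 10⁻³ → stable
  136–168 m: −αΔT+βΔS = −(2.3 × 10⁻⁴)(-0.2)+(7 × 10⁻⁴)(+0.40) = 3.3 × 10⁻⁴ → stable
  168–218 m: −αΔT+βΔS = −(2.3 × 10⁻⁴)(-1.3)+(7 × 10⁻⁴)(+0.21) = 4.5 × 10⁻⁴ → stable
Every interval has Δρ > 0: the column is stably stratified throughout.

none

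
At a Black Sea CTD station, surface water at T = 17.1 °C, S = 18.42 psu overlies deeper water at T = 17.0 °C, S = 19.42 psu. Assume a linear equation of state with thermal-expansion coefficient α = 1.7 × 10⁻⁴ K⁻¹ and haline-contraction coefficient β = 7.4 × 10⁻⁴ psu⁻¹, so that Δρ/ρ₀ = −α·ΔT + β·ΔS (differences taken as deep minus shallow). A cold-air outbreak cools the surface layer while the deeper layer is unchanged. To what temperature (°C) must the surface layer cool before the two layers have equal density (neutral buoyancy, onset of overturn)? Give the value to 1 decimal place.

12.6 °C

Neutral buoyancy requires Δρ = 0, i.e. −α(T_deep − T_surf′) + β(S_deep − S_surf) = 0.
T_surf′ = T_deep − (β/α)·ΔS = 17.0 − (7.4 × 10⁻⁴/1.7 × 10⁻⁴)·(+1.00) = 12.647 °C.
Cooling required: 17.1 − (12.647) = 4.453 °C.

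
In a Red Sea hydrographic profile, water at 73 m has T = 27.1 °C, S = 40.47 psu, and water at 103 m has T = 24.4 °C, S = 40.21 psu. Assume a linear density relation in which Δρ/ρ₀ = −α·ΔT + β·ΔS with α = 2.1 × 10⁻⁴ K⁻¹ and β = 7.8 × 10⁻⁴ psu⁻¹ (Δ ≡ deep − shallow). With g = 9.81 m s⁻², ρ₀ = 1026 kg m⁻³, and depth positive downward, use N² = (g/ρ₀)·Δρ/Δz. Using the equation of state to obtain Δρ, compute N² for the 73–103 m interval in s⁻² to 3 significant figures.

1.19 × 10⁻⁴ s⁻²

ΔT = -2.7 K, ΔS = -0.26 psu (deep − shallow).
Δρ/ρ₀ = −αΔT + βΔS = 5.67 × 10⁻⁴ − 2.028 × 10⁻⁴ = 3.642 × 10⁻⁴, so Δρ ≈ 0.3737 kg m⁻³.
N² = (g/ρ₀)·Δρ/Δz = g·(Δρ/ρ₀)/Δz = 9.81 × 3.642 × 10⁻⁴ / 30 = 1.1909 × 10⁻⁴ s⁻² ≈ 1.19 × 10⁻⁴ s⁻².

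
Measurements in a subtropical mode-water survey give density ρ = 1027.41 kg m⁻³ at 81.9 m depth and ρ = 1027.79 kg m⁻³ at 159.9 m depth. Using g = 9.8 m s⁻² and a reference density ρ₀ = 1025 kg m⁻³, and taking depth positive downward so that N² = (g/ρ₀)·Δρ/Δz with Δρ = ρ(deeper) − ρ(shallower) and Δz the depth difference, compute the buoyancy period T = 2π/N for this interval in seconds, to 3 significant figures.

921 s

Δρ = 1027.79 − 1027.41 = 0.38 kg m⁻³ over Δz = 159.9 − 81.9 = 78 m.
N² = (9.8/1025) × (0.38/78) = 4.6579 × 10⁻⁵ s⁻².
N = √(4.6579 × 10⁻⁵) = 6.8249 × 10⁻³ rad s⁻¹, so T = 2π/N = 920.63 s ≈ 921 s.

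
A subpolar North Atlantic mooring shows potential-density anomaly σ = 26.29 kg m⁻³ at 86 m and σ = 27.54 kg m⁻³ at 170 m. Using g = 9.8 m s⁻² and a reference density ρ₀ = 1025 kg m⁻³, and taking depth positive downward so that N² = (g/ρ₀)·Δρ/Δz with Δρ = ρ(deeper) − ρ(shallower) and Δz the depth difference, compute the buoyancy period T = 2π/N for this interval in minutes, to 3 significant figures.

Δρ = 1027.54 − 1026.29 = 1.25 kg m⁻³ over Δz = 170 − 86 = 84 m.
N² = (9.8/1025) × (1.25/84) = 1.4228 × 10⁻⁴ s⁻².
N = √(1.4228 × 10⁻⁴) = 0.011928 rad s⁻¹, so T = 2π/N = 526.76 s = 8.7793 min ≈ 8.78 min.

8.78 min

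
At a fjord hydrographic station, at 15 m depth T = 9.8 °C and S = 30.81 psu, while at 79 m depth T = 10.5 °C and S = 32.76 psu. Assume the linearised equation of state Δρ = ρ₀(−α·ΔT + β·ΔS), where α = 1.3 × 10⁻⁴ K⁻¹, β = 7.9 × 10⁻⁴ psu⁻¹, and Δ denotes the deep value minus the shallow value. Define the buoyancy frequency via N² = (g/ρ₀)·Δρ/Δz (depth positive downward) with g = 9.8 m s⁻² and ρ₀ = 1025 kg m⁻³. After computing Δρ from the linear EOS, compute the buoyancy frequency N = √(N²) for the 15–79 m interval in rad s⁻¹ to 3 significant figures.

ΔT = +0.7 K, ΔS = +1.95 psu (deep − shallow).
Δρ/ρ₀ = −αΔT + βΔS = -9.10 × 10⁻⁵ + 1.5405 × 10⁻³ = 1.4495 × 10⁻³, so Δρ ≈ 1.486 kg m⁻³.
N² = (g/ρ₀)·Δρ/Δz = g·(Δρ/ρ₀)/Δz = 9.8 × 1.4495 × 10⁻³ / 64 = 2.2195 × 10⁻⁴ s⁻².
N = √(2.2195 × 10⁻⁴) = 0.014898 rad s⁻¹ ≈ 0.0149 rad s⁻¹.

0.0149 rad s⁻¹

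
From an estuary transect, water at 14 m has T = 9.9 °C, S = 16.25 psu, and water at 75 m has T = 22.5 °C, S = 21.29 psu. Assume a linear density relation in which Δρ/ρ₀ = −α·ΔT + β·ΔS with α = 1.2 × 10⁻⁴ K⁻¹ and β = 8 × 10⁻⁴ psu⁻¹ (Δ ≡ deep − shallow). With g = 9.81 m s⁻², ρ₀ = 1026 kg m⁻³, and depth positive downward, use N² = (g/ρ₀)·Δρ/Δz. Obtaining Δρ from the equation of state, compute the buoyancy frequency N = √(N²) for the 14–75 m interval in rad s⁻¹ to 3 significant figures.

0.0201 rad s⁻¹

ΔT = +12.6 K, ΔS = +5.04 psu (deep − shallow).
Δρ/ρ₀ = −αΔT + βΔS = -1.512 × 10⁻³ + 4.032 × 10⁻³ = 2.52 × 10⁻³, so Δρ ≈ 2.586 kg m⁻³.
N² = (g/ρ₀)·Δρ/Δz = g·(Δρ/ρ₀)/Δz = 9.81 × 2.52 × 10⁻³ / 61 = 4.0527 × 10⁻⁴ s⁻².
N = √(4.0527 × 10⁻⁴) = 0.020131 rad s⁻¹ ≈ 0.0201 rad s⁻¹.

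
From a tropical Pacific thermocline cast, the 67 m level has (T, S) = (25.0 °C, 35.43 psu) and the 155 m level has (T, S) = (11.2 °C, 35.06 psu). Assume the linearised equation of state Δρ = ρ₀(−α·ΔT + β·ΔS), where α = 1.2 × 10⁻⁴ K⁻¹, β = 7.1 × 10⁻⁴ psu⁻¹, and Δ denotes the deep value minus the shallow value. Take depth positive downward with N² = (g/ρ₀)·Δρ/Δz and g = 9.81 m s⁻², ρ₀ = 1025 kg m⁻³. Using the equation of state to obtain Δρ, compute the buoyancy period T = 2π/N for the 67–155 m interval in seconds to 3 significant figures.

504 s

ΔT = -13.8 K, ΔS = -0.37 psu (deep − shallow).
Δρ/ρ₀ = −αΔT + βΔS = 1.656 × 10⁻³ − 2.627 × 10⁻⁴ = 1.3933 × 10⁻³, so Δρ ≈ 1.428 kg m⁻³.
N² = (g/ρ₀)·Δρ/Δz = g·(Δρ/ρ₀)/Δz = 9.81 × 1.3933 × 10⁻³ / 88 = 1.5532 × 10⁻⁴ s⁻².
N = √(1.5532 × 10⁻⁴) = 0.012463 rad s⁻¹ → T = 2π/N = 504.15 s ≈ 504 s.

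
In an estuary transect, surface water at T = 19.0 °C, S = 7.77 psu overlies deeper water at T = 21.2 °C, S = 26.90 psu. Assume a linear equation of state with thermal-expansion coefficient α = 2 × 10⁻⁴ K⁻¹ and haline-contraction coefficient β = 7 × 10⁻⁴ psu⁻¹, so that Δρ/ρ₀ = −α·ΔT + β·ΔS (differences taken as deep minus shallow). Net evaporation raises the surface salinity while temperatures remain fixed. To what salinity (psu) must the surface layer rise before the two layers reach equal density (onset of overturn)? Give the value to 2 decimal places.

Neutral buoyancy requires −α(T_deep − T_surf) + β(S_deep − S_surf′) = 0.
S_surf′ = S_deep − (α/β)·ΔT = 26.90 − (2 × 10⁻⁴/7 × 10⁻⁴)·(+2.2) = 26.2714 psu.
Increase required: 26.2714 − 7.77 = 18.5014 psu.

26.27 psu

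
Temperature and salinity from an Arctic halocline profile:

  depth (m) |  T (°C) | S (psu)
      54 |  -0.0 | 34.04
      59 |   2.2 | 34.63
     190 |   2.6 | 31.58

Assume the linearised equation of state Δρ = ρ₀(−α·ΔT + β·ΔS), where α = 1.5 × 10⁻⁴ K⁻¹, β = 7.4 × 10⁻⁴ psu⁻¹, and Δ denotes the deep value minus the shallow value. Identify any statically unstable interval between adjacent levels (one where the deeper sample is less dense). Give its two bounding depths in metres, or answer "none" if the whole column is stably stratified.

Evaluate Δρ/ρ₀ = −αΔT + βΔS across each adjacent pair:
  54–59 m: −αΔT+βΔS = −(1.5 × 10⁻⁴)(+2.2)+(7.4 × 10⁻⁴)(+0.59) = 1.1 × 10⁻⁴ → stable
  59–190 m: −αΔT+βΔS = −(1.5 × 10⁻⁴)(+0.4)+(7.4 × 10⁻⁴)(-3.05) = -2.3 × 10⁻³ → UNSTABLE
The 59–190 m interval has Δρ < 0: lighter water underlies denser water.

59–190 m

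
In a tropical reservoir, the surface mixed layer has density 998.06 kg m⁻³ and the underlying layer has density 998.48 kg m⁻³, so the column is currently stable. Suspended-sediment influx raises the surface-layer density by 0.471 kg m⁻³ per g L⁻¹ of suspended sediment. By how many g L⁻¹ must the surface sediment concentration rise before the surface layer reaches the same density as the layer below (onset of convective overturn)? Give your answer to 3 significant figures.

0.892 g L⁻¹

Density deficit of the surface layer: 998.48 − 998.06 = 0.42 kg m⁻³.
Required change = 0.42 / 0.471 = 0.892 g L⁻¹.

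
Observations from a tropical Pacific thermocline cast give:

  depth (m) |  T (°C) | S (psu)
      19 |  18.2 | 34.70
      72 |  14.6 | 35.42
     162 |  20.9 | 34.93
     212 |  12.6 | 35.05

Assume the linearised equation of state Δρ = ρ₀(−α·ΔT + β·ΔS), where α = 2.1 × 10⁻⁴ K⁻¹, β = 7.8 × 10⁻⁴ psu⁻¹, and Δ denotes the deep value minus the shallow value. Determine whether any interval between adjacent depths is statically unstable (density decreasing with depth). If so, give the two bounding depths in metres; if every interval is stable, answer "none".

Evaluate Δρ/ρ₀ = −αΔT + βΔS across each adjacent pair:
  19–72 m: −αΔT+βΔS = −(2.1 × 10⁻⁴)(-3.6)+(7.8 × 10⁻⁴)(+0.72) = 1.3 × 10⁻³ → stable
  72–162 m: −αΔT+βΔS = −(2.1 × 10⁻⁴)(+6.3)+(7.8 × 10⁻⁴)(-0.49) = -1.7 × 10⁻³ → UNSTABLE
  162–212 m: −αΔT+βΔS = −(2.1 × 10⁻⁴)(-8.3)+(7.8 × 10⁻⁴)(+0.12) = 1.8 × 10⁻³ → stable
The 72–162 m interval has Δρ < 0: lighter water underlies denser water.

72–162 m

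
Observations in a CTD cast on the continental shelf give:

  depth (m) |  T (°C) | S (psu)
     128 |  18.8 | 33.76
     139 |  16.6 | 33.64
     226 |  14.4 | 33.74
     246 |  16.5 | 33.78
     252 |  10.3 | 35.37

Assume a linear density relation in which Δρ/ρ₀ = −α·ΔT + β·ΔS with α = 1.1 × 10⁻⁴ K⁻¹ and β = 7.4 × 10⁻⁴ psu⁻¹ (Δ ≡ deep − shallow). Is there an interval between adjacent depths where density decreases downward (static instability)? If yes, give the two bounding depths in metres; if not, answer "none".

Evaluate Δρ/ρ₀ = −αΔT + βΔS across each adjacent pair:
  128–139 m: −αΔT+βΔS = −(1.1 × 10⁻⁴)(-2.2)+(7.4 × 10⁻⁴)(-0.12) = 1.5 × 10⁻⁴ → stable
  139–226 m: −αΔT+βΔS = −(1.1 × 10⁻⁴)(-2.2)+(7.4 × 10⁻⁴)(+0.10) = 3.2 × 10⁻⁴ → stable
  226–246 m: −αΔT+βΔS = −(1.1 × 10⁻⁴)(+2.1)+(7.4 × 10⁻⁴)(+0.04) = -2.0 × 10⁻⁴ → UNSTABLE
  246–252 m: −αΔT+βΔS = −(1.1 × 10⁻⁴)(-6.2)+(7.4 × 10⁻⁴)(+1.59) = 1.9 × 10⁻³ → stable
The 226–246 m interval has Δρ < 0: lighter water underlies denser water.

226–246 m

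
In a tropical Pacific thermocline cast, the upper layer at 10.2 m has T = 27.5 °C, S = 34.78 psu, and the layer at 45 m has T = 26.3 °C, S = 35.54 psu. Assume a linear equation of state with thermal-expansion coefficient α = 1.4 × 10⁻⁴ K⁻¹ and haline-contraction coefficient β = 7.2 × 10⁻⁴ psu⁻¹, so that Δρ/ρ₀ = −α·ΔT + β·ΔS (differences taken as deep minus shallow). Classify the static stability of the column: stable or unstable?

ΔT = 26.3 − 27.5 = -1.2 K and ΔS = 35.54 − 34.78 = +0.76 psu (deep − shallow).
−αΔT = 1.68 × 10⁻⁴; βΔS = 5.472 × 10⁻⁴; sum Δρ/ρ₀ = 7.152 × 10⁻⁴.
Δρ/ρ₀ > 0, so Δρ > 0: deeper water is denser → statically stable.

stable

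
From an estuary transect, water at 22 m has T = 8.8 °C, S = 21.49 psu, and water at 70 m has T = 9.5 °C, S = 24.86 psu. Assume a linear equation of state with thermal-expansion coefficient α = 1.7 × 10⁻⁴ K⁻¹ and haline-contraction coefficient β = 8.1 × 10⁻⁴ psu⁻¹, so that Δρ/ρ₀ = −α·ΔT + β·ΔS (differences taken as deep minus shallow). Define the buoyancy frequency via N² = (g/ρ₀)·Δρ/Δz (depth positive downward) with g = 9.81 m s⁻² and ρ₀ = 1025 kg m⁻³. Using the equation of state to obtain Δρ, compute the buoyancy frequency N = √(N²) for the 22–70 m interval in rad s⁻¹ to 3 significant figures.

ΔT = +0.7 K, ΔS = +3.37 psu (deep − shallow).
Δρ/ρ₀ = −αΔT + βΔS = -1.19 × 10⁻⁴ + 2.7297 × 10⁻³ = 2.6107 × 10⁻³, so Δρ ≈ 2.676 kg m⁻³.
N² = (g/ρ₀)·Δρ/Δz = g·(Δρ/ρ₀)/Δz = 9.81 × 2.6107 × 10⁻³ / 48 = 5.3356 × 10⁻⁴ s⁻².
N = √(5.3356 × 10⁻⁴) = 0.023099 rad s⁻¹ ≈ 0.0231 rad s⁻¹.

0.0231 rad s⁻¹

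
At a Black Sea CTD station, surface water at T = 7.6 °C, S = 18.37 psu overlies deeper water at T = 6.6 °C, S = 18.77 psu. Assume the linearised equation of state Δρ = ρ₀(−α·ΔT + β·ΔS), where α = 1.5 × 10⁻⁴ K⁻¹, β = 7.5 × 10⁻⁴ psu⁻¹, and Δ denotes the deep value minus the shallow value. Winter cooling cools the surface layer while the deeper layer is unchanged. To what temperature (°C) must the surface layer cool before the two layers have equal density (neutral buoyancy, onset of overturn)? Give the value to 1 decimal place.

Neutral buoyancy requires Δρ = 0, i.e. −α(T_deep − T_surf′) + β(S_deep − S_surf) = 0.
T_surf′ = T_deep − (β/α)·ΔS = 6.6 − (7.5 × 10⁻⁴/1.5 × 10⁻⁴)·(+0.40) = 4.600 °C.
Cooling required: 7.6 − (4.600) = 3.000 °C.

4.6 °C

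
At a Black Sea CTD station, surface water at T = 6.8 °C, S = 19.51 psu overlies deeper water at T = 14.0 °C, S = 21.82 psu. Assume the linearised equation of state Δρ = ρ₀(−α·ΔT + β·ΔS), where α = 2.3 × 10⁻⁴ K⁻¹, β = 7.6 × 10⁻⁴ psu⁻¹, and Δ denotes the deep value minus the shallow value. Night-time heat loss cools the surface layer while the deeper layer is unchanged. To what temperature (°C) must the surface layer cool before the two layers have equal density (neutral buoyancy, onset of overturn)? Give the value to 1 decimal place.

6.4 °C

Neutral buoyancy requires Δρ = 0, i.e. −α(T_deep − T_surf′) + β(S_deep − S_surf) = 0.
T_surf′ = T_deep − (β/α)·ΔS = 14.0 − (7.6 × 10⁻⁴/2.3 × 10⁻⁴)·(+2.31) = 6.367 °C.
Cooling required: 6.8 − (6.367) = 0.433 °C.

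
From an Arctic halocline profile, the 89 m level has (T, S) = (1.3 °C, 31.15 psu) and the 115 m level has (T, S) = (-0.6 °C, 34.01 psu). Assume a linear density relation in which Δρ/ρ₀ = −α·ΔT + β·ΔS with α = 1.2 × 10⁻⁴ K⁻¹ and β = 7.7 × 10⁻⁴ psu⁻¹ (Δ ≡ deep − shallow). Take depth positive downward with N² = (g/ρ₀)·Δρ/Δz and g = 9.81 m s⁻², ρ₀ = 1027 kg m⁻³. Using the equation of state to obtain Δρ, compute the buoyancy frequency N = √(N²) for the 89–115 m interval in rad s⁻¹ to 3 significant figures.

0.0303 rad s⁻¹

ΔT = -1.9 K, ΔS = +2.86 psu (deep − shallow).
Δρ/ρ₀ = −αΔT + βΔS = 2.28 × 10⁻⁴ + 2.2022 × 10⁻³ = 2.4302 × 10⁻³, so Δρ ≈ 2.496 kg m⁻³.
N² = (g/ρ₀)·Δρ/Δz = g·(Δρ/ρ₀)/Δz = 9.81 × 2.4302 × 10⁻³ / 26 = 9.1693 × 10⁻⁴ s⁻².
N = √(9.1693 × 10⁻⁴) = 0.030281 rad s⁻¹ ≈ 0.0303 rad s⁻¹.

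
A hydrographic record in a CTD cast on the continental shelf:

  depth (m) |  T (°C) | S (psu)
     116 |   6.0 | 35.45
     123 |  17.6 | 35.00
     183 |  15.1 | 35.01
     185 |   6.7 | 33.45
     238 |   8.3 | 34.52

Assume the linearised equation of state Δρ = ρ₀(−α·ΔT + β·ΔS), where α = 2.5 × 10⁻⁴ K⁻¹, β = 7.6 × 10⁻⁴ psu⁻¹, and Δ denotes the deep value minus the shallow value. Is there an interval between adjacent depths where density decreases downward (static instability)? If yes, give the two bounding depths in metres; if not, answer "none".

Evaluate Δρ/ρ₀ = −αΔT + βΔS across each adjacent pair:
  116–123 m: −αΔT+βΔS = −(2.5 × 10⁻⁴)(+11.6)+(7.6 × 10⁻⁴)(-0.45) = -3.2 × 10⁻³ → UNSTABLE
  123–183 m: −αΔT+βΔS = −(2.5 × 10⁻⁴)(-2.5)+(7.6 × 10⁻⁴)(+0.01) = 6.3 × 10⁻⁴ → stable
  183–185 m: −αΔT+βΔS = −(2.5 × 10⁻⁴)(-8.4)+(7.6 × 10⁻⁴)(-1.56) = 9.1 × 10⁻⁴ → stable
  185–238 m: −αΔT+βΔS = −(2.5 × 10⁻⁴)(+1.6)+(7.6 × 10⁻⁴)(+1.07) = 4.1 × 10⁻⁴ → stable
The 116–123 m interval has Δρ < 0: lighter water underlies denser water.

116–123 m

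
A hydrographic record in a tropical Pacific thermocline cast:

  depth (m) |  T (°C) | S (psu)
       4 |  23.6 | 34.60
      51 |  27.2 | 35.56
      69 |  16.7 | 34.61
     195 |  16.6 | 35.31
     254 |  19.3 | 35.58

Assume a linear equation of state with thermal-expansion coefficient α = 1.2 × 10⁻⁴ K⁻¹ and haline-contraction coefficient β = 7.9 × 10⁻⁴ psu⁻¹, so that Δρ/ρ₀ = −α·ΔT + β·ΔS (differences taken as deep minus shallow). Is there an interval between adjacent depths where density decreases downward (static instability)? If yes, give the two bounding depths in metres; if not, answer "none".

195–254 m

Evaluate Δρ/ρ₀ = −αΔT + βΔS across each adjacent pair:
  4–51 m: −αΔT+βΔS = −(1.2 × 10⁻⁴)(+3.6)+(7.9 × 10⁻⁴)(+0.96) = 3.3 × 10⁻⁴ → stable
  51–69 m: −αΔT+βΔS = −(1.2 × 10⁻⁴)(-10.5)+(7.9 × 10⁻⁴)(-0.95) = 5.1 × 10⁻⁴ → stable
  69–195 m: −αΔT+βΔS = −(1.2 × 10⁻⁴)(-0.1)+(7.9 × 10⁻⁴)(+0.70) = 5.6 × 10⁻⁴ → stable
  195–254 m: −αΔT+βΔS = −(1.2 × 10⁻⁴)(+2.7)+(7.9 × 10⁻⁴)(+0.27) = -1.1 × 10⁻⁴ → UNSTABLE
The 195–254 m interval has Δρ < 0: lighter water underlies denser water.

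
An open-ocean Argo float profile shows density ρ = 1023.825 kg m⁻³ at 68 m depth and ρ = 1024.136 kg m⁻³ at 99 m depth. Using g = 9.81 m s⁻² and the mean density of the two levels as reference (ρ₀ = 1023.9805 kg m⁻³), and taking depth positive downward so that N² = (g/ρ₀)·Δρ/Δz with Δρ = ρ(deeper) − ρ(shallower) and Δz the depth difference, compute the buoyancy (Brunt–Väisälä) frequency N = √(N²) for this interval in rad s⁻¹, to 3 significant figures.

Δρ = 1024.136 − 1023.825 = 0.311 kg m⁻³ over Δz = 99 − 68 = 31 m.
N² = (9.81/1023.9805) × (0.311/31) = 9.6112 × 10⁻⁵ s⁻².
N = √(9.6112 × 10⁻⁵) = 9.8037 × 10⁻³ rad s⁻¹ ≈ 9.80 × 10⁻³ rad s⁻¹.

9.80 × 10⁻³ rad s⁻¹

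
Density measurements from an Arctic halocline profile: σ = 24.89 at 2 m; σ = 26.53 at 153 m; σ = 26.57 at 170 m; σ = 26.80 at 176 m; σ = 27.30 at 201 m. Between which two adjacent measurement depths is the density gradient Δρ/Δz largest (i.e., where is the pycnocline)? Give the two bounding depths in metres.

Compute the density gradient over each adjacent pair:
  2–153 m: Δρ/Δz = 1.64/151 = 0.011 kg m⁻⁴
  153–170 m: Δρ/Δz = 0.04/17 = 2.4 × 10⁻³ kg m⁻⁴
  170–176 m: Δρ/Δz = 0.23/6 = 0.038 kg m⁻⁴
  176–201 m: Δρ/Δz = 0.50/25 = 0.020 kg m⁻⁴
The largest gradient is in the 170–176 m interval — the pycnocline.

170–176 m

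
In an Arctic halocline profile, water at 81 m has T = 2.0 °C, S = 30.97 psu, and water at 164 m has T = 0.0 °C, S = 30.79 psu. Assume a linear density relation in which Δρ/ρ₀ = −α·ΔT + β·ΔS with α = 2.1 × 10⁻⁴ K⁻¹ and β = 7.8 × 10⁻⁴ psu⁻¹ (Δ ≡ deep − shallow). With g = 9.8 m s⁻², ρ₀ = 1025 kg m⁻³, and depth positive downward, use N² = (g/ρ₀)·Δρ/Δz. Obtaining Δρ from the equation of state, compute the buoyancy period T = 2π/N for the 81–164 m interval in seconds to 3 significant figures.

1.09 × 10³ s

ΔT = -2.0 K, ΔS = -0.18 psu (deep − shallow).
Δρ/ρ₀ = −αΔT + βΔS = 4.20 × 10⁻⁴ − 1.404 × 10⁻⁴ = 2.796 × 10⁻⁴, so Δρ ≈ 0.2866 kg m⁻³.
N² = (g/ρ₀)·Δρ/Δz = g·(Δρ/ρ₀)/Δz = 9.8 × 2.796 × 10⁻⁴ / 83 = 3.3013 × 10⁻⁵ s⁻².
N = √(3.3013 × 10⁻⁵) = 5.7457 × 10⁻³ rad s⁻¹ → T = 2π/N = 1.0935 × 10³ s ≈ 1.09 × 10³ s.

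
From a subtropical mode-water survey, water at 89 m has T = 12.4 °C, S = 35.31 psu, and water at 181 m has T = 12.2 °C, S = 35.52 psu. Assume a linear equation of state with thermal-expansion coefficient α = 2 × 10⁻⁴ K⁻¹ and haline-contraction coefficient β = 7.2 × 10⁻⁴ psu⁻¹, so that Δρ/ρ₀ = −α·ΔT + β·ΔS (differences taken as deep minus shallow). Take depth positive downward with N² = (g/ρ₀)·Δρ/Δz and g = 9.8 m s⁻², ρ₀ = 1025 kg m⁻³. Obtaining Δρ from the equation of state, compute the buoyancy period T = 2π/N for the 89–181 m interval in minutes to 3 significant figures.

23.2 min

ΔT = -0.2 K, ΔS = +0.21 psu (deep − shallow).
Δρ/ρ₀ = −αΔT + βΔS = 4.00 × 10⁻⁵ + 1.512 × 10⁻⁴ = 1.912 × 10⁻⁴, so Δρ ≈ 0.1960 kg m⁻³.
N² = (g/ρ₀)·Δρ/Δz = g·(Δρ/ρ₀)/Δz = 9.8 × 1.912 × 10⁻⁴ / 92 = 2.0367 × 10⁻⁵ s⁻².
N = √(2.0367 × 10⁻⁵) = 4.5130 × 10⁻³ rad s⁻¹ → T = 2π/N = 1.3922 × 10³ s = 23.203 min ≈ 23.2 min.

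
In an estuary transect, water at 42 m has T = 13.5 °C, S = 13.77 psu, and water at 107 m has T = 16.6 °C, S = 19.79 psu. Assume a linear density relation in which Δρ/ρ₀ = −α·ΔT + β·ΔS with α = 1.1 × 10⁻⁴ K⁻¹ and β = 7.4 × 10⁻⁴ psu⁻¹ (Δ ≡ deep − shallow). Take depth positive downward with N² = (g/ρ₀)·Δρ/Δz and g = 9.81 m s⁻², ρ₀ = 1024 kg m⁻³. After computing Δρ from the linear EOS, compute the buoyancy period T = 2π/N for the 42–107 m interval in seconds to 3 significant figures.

ΔT = +3.1 K, ΔS = +6.02 psu (deep − shallow).
Δρ/ρ₀ = −αΔT + βΔS = -3.41 × 10⁻⁴ + 4.4548 × 10⁻³ = 4.1138 × 10⁻³, so Δρ ≈ 4.213 kg m⁻³.
N² = (g/ρ₀)·Δρ/Δz = g·(Δρ/ρ₀)/Δz = 9.81 × 4.1138 × 10⁻³ / 65 = 6.2087 × 10⁻⁴ s⁻².
N = √(6.2087 × 10⁻⁴) = 0.024917 rad s⁻¹ → T = 2π/N = 252.16 s ≈ 252 s.

252 s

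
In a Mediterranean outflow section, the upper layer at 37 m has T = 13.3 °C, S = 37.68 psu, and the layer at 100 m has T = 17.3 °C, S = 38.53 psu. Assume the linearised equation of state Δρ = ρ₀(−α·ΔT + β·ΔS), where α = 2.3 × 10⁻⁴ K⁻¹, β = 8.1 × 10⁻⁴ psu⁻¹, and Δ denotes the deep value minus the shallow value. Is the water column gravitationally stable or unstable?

unstable

ΔT = 17.3 − 13.3 = +4.0 K and ΔS = 38.53 − 37.68 = +0.85 psu (deep − shallow).
−αΔT = -9.20 × 10⁻⁴; βΔS = 6.885 × 10⁻⁴; sum Δρ/ρ₀ = -2.315 × 10⁻⁴.
Δρ/ρ₀ < 0, so Δρ < 0: deeper water is lighter → statically unstable; the column would overturn.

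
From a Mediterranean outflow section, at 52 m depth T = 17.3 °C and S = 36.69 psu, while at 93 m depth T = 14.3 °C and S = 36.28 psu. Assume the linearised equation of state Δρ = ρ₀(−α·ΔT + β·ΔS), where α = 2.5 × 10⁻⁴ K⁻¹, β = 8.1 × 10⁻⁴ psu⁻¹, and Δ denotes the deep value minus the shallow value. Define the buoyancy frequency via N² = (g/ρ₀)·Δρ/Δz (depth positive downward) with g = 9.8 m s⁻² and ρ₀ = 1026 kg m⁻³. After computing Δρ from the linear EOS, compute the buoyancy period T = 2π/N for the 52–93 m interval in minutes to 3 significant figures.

10.5 min

ΔT = -3.0 K, ΔS = -0.41 psu (deep − shallow).
Δρ/ρ₀ = −αΔT + βΔS = 7.50 × 10⁻⁴ − 3.321 × 10⁻⁴ = 4.179 × 10⁻⁴, so Δρ ≈ 0.4288 kg m⁻³.
N² = (g/ρ₀)·Δρ/Δz = g·(Δρ/ρ₀)/Δz = 9.8 × 4.179 × 10⁻⁴ / 41 = 9.9888 × 10⁻⁵ s⁻².
N = √(9.9888 × 10⁻⁵) = 9.9944 × 10⁻³ rad s⁻¹ → T = 2π/N = 628.67 s = 10.478 min ≈ 10.5 min.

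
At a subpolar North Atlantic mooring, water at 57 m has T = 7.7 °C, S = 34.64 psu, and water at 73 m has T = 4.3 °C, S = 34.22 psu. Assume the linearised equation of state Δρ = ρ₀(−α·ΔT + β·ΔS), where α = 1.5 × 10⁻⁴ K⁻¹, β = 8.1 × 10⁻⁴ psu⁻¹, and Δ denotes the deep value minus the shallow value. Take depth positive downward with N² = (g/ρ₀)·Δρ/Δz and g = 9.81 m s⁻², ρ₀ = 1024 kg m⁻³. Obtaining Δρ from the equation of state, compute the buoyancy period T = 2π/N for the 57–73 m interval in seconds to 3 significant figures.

ΔT = -3.4 K, ΔS = -0.42 psu (deep − shallow).
Δρ/ρ₀ = −αΔT + βΔS = 5.10 × 10⁻⁴ − 3.402 × 10⁻⁴ = 1.698 × 10⁻⁴, so Δρ ≈ 0.1739 kg m⁻³.
N² = (g/ρ₀)·Δρ/Δz = g·(Δρ/ρ₀)/Δz = 9.81 × 1.698 × 10⁻⁴ / 16 = 1.0411 × 10⁻⁴ s⁻².
N = √(1.0411 × 10⁻⁴) = 0.010203 rad s⁻¹ → T = 2π/N = 615.82 s ≈ 616 s.

616 s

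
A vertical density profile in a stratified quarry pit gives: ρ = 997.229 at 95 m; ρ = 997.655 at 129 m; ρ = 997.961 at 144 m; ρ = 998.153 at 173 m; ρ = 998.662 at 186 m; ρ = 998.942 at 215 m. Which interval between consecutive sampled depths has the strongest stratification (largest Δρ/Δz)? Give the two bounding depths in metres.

173–186 m

Compute the density gradient over each adjacent pair:
  95–129 m: Δρ/Δz = 0.426/34 = 0.013 kg m⁻⁴
  129–144 m: Δρ/Δz = 0.306/15 = 0.020 kg m⁻⁴
  144–173 m: Δρ/Δz = 0.192/29 = 6.6 × 10⁻³ kg m⁻⁴
  173–186 m: Δρ/Δz = 0.509/13 = 0.039 kg m⁻⁴
  186–215 m: Δρ/Δz = 0.280/29 = 9.7 × 10⁻³ kg m⁻⁴
The largest gradient is in the 173–186 m interval — the pycnocline.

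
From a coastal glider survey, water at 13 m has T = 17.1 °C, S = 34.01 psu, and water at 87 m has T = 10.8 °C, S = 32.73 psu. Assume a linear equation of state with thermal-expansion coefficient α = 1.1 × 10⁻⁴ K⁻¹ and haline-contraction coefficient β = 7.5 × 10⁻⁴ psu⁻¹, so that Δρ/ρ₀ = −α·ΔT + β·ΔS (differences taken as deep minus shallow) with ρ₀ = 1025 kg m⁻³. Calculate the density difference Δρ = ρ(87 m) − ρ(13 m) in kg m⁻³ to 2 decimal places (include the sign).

-0.27 kg m⁻³

ΔT = -6.3 K, ΔS = -1.28 psu (deep − shallow).
Δρ/ρ₀ = −(1.1 × 10⁻⁴)(-6.3) + (7.5 × 10⁻⁴)(-1.28) = -2.67 × 10⁻⁴.
Δρ = 1025 × (-2.67 × 10⁻⁴) = -0.27 kg m⁻³.
Negative Δρ: lighter below, statically unstable.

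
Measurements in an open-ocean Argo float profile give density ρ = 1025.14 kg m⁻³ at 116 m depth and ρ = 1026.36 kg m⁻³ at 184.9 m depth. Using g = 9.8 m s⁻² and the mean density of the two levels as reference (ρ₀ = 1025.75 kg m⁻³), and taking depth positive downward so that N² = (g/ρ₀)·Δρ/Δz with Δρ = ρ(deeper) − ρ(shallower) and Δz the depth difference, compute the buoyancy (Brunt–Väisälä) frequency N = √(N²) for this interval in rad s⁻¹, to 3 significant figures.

Δρ = 1026.36 − 1025.14 = 1.22 kg m⁻³ over Δz = 184.9 − 116 = 68.9 m.
N² = (9.8/1025.75) × (1.22/68.9) = 1.6917 × 10⁻⁴ s⁻².
N = √(1.6917 × 10⁻⁴) = 0.013007 rad s⁻¹ ≈ 0.0130 rad s⁻¹.

0.0130 rad s⁻¹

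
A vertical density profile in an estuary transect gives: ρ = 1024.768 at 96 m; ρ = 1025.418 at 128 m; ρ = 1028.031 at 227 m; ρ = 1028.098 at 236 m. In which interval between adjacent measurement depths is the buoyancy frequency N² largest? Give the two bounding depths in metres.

128–227 m

Compute the density gradient over each adjacent pair:
  96–128 m: Δρ/Δz = 0.650/32 = 0.020 kg m⁻⁴
  128–227 m: Δρ/Δz = 2.613/99 = 0.026 kg m⁻⁴
  227–236 m: Δρ/Δz = 0.067/9 = 7.4 × 10⁻³ kg m⁻⁴
The largest gradient is in the 128–227 m interval — the pycnocline.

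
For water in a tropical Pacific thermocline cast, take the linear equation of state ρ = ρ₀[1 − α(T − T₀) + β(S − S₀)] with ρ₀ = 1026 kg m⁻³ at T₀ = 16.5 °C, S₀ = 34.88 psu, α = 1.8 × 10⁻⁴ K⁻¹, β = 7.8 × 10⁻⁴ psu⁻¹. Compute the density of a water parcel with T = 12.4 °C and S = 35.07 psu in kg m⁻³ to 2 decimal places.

T − T₀ = -4.1 K, S − S₀ = +0.19 psu.
Bracket = 1 − α·(-4.1) + β·(+0.19) = 1 + (8.862 × 10⁻⁴) = 1.0008862.
ρ = 1026 × 1.0008862 = 1026.91 kg m⁻³.

1026.91 kg m⁻³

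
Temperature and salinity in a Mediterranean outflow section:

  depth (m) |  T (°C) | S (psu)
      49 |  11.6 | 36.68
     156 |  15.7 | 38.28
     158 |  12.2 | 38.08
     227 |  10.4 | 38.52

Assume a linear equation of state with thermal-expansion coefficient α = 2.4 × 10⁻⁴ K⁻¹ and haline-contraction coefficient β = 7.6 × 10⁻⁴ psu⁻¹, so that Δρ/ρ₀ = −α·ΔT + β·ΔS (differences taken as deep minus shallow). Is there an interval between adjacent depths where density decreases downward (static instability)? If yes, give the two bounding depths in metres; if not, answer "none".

none

Evaluate Δρ/ρ₀ = −αΔT + βΔS across each adjacent pair:
  49–156 m: −αΔT+βΔS = −(2.4 × 10⁻⁴)(+4.1)+(7.6 × 10⁻⁴)(+1.60) = 2.3 × 10⁻⁴ → stable
  156–158 m: −αΔT+βΔS = −(2.4 × 10⁻⁴)(-3.5)+(7.6 × 10⁻⁴)(-0.20) = 6.9 × 10⁻⁴ → stable
  158–227 m: −αΔT+βΔS = −(2.4 × 10⁻⁴)(-1.8)+(7.6 × 10⁻⁴)(+0.44) = 7.7 × 10⁻⁴ → stable
Every interval has Δρ > 0: the column is stably stratified throughout.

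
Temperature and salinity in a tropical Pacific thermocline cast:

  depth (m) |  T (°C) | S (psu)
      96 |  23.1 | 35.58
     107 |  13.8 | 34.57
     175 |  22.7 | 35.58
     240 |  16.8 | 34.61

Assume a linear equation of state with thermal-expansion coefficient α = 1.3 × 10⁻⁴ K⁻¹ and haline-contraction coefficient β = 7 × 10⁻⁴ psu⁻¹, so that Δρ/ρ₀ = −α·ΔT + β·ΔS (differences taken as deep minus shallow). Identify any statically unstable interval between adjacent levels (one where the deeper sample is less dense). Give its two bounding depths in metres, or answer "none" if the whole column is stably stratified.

107–175 m

Evaluate Δρ/ρ₀ = −αΔT + βΔS across each adjacent pair:
  96–107 m: −αΔT+βΔS = −(1.3 × 10⁻⁴)(-9.3)+(7 × 10⁻⁴)(-1.01) = 5.0 × 10⁻⁴ → stable
  107–175 m: −αΔT+βΔS = −(1.3 × 10⁻⁴)(+8.9)+(7 × 10⁻⁴)(+1.01) = -4.5 × 10⁻⁴ → UNSTABLE
  175–240 m: −αΔT+βΔS = −(1.3 × 10⁻⁴)(-5.9)+(7 × 10⁻⁴)(-0.97) = 8.8 × 10⁻⁵ → stable
The 107–175 m interval has Δρ < 0: lighter water underlies denser water.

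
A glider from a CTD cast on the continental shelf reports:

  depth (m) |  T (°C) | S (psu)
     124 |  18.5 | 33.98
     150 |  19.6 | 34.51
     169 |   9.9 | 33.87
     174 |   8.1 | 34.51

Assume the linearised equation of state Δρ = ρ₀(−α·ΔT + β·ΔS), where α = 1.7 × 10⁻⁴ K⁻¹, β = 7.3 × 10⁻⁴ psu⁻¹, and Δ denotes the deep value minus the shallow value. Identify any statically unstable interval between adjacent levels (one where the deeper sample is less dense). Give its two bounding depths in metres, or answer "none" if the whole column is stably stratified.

Evaluate Δρ/ρ₀ = −αΔT + βΔS across each adjacent pair:
  124–150 m: −αΔT+βΔS = −(1.7 × 10⁻⁴)(+1.1)+(7.3 × 10⁻⁴)(+0.53) = 2.0 × 10⁻⁴ → stable
  150–169 m: −αΔT+βΔS = −(1.7 × 10⁻⁴)(-9.7)+(7.3 × 10⁻⁴)(-0.64) = 1.2 × 10⁻³ → stable
  169–174 m: −αΔT+βΔS = −(1.7 × 10⁻⁴)(-1.8)+(7.3 × 10⁻⁴)(+0.64) = 7.7 × 10⁻⁴ → stable
Every interval has Δρ > 0: the column is stably stratified throughout.

none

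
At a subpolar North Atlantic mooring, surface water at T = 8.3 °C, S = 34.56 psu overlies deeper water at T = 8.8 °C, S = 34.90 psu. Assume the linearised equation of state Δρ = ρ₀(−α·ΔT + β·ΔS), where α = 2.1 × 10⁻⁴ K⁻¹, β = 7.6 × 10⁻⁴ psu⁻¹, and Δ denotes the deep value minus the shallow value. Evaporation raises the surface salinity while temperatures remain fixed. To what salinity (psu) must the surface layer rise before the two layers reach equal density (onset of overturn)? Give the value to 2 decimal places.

Neutral buoyancy requires −α(T_deep − T_surf) + β(S_deep − S_surf′) = 0.
S_surf′ = S_deep − (α/β)·ΔT = 34.90 − (2.1 × 10⁻⁴/7.6 × 10⁻⁴)·(+0.5) = 34.7618 psu.
Increase required: 34.7618 − 34.56 = 0.2018 psu.

34.76 psu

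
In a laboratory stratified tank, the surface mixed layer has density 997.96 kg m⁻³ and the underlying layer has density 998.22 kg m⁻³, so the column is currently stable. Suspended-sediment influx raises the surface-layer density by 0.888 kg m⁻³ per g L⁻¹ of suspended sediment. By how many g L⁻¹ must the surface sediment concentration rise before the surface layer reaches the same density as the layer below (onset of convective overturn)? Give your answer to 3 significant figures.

0.293 g L⁻¹

Density deficit of the surface layer: 998.22 − 997.96 = 0.26 kg m⁻³.
Required change = 0.26 / 0.888 = 0.293 g L⁻¹.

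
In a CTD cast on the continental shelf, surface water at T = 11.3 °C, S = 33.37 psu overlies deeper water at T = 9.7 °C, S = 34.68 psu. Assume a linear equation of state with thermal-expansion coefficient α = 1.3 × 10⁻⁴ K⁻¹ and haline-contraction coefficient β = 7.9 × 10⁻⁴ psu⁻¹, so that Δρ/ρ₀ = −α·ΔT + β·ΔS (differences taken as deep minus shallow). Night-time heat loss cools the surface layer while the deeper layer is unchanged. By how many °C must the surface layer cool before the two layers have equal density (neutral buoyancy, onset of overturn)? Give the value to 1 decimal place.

Neutral buoyancy requires Δρ = 0, i.e. −α(T_deep − T_surf′) + β(S_deep − S_surf) = 0.
T_surf′ = T_deep − (β/α)·ΔS = 9.7 − (7.9 × 10⁻⁴/1.3 × 10⁻⁴)·(+1.31) = 1.739 °C.
Cooling required: 11.3 − (1.739) = 9.561 °C.

9.6 °C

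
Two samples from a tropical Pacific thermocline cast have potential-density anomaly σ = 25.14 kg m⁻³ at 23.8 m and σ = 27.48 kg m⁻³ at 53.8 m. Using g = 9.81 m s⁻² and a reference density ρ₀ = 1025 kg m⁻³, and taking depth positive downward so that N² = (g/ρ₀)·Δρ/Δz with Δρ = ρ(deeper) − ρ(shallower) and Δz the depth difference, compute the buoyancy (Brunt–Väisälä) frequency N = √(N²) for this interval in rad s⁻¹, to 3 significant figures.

0.0273 rad s⁻¹

Δρ = 1027.48 − 1025.14 = 2.34 kg m⁻³ over Δz = 53.8 − 23.8 = 30 m.
N² = (9.81/1025) × (2.34/30) = 7.4652 × 10⁻⁴ s⁻².
N = √(7.4652 × 10⁻⁴) = 0.027323 rad s⁻¹ ≈ 0.0273 rad s⁻¹.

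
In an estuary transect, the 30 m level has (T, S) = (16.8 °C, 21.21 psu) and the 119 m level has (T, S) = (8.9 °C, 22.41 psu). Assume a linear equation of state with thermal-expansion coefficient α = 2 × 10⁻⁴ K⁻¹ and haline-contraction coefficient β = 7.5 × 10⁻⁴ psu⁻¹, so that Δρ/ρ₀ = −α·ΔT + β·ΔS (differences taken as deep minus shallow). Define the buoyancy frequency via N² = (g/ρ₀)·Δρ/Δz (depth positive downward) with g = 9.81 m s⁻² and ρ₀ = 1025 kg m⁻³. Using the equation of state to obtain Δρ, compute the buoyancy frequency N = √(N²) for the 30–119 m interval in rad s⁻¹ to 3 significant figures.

0.0165 rad s⁻¹

ΔT = -7.9 K, ΔS = +1.20 psu (deep − shallow).
Δρ/ρ₀ = −αΔT + βΔS = 1.58 × 10⁻³ + 9.00 × 10⁻⁴ = 2.48 × 10⁻³, so Δρ ≈ 2.542 kg m⁻³.
N² = (g/ρ₀)·Δρ/Δz = g·(Δρ/ρ₀)/Δz = 9.81 × 2.48 × 10⁻³ / 89 = 2.7336 × 10⁻⁴ s⁻².
N = √(2.7336 × 10⁻⁴) = 0.016534 rad s⁻¹ ≈ 0.0165 rad s⁻¹.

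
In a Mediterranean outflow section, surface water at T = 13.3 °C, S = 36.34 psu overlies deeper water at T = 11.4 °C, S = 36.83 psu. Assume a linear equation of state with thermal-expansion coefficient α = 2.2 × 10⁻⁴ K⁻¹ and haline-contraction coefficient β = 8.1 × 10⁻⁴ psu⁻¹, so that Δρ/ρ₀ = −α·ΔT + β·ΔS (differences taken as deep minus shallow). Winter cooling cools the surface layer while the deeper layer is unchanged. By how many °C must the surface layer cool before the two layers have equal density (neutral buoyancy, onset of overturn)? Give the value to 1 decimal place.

3.7 °C

Neutral buoyancy requires Δρ = 0, i.e. −α(T_deep − T_surf′) + β(S_deep − S_surf) = 0.
T_surf′ = T_deep − (β/α)·ΔS = 11.4 − (8.1 × 10⁻⁴/2.2 × 10⁻⁴)·(+0.49) = 9.596 °C.
Cooling required: 13.3 − (9.596) = 3.704 °C.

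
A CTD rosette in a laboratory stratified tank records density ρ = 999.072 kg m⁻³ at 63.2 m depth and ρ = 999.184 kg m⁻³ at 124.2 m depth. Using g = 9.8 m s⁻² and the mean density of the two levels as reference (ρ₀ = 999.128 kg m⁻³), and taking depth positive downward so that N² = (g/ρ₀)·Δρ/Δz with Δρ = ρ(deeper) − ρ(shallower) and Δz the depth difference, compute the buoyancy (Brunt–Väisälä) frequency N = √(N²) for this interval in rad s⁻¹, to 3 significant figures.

Δρ = 999.184 − 999.072 = 0.112 kg m⁻³ over Δz = 124.2 − 63.2 = 61 m.
N² = (9.8/999.128) × (0.112/61) = 1.8009 × 10⁻⁵ s⁻².
N = √(1.8009 × 10⁻⁵) = 4.2437 × 10⁻³ rad s⁻¹ ≈ 4.24 × 10⁻³ rad s⁻¹.

4.24 × 10⁻³ rad s⁻¹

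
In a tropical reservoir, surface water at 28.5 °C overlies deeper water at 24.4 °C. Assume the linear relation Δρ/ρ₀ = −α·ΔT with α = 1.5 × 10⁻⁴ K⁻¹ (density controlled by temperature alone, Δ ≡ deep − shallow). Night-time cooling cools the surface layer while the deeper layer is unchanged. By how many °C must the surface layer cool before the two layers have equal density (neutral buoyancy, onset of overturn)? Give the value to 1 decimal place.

4.1 °C

With temperature the only control, equal density requires T_surf′ = T_deep.
T_surf′ = 24.4 °C.
Cooling required: 28.5 − 24.4 = 4.1 °C.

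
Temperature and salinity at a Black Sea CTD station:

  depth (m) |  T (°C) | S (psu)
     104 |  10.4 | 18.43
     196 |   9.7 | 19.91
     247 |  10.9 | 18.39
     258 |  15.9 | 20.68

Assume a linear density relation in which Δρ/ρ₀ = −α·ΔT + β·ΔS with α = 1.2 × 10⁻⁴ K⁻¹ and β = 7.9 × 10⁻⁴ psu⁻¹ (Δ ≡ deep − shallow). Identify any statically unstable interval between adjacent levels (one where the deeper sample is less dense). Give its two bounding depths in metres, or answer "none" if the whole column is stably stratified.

Evaluate Δρ/ρ₀ = −αΔT + βΔS across each adjacent pair:
  104–196 m: −αΔT+βΔS = −(1.2 × 10⁻⁴)(-0.7)+(7.9 × 10⁻⁴)(+1.48) = 1.3 × 10⁻³ → stable
  196–247 m: −αΔT+βΔS = −(1.2 × 10⁻⁴)(+1.2)+(7.9 × 10⁻⁴)(-1.52) = -1.3 × 10⁻³ → UNSTABLE
  247–258 m: −αΔT+βΔS = −(1.2 × 10⁻⁴)(+5.0)+(7.9 × 10⁻⁴)(+2.29) = 1.2 × 10⁻³ → stable
The 196–247 m interval has Δρ < 0: lighter water underlies denser water.

196–247 m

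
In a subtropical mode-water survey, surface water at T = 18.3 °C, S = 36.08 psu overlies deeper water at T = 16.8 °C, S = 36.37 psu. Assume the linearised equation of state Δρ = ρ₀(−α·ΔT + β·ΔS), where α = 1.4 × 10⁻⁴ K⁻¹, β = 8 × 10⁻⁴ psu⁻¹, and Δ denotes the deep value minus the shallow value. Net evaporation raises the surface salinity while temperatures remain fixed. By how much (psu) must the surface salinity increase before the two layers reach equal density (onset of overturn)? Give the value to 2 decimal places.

Neutral buoyancy requires −α(T_deep − T_surf) + β(S_deep − S_surf′) = 0.
S_surf′ = S_deep − (α/β)·ΔT = 36.37 − (1.4 × 10⁻⁴/8 × 10⁻⁴)·(-1.5) = 36.6325 psu.
Increase required: 36.6325 − 36.08 = 0.5525 psu.

0.55 psu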